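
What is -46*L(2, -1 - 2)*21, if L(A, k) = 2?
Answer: -1932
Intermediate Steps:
-46*L(2, -1 - 2)*21 = -46*2*21 = -92*21 = -1932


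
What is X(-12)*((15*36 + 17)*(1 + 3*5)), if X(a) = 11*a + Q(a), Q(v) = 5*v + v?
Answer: -1818048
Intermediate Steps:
Q(v) = 6*v
X(a) = 17*a (X(a) = 11*a + 6*a = 17*a)
X(-12)*((15*36 + 17)*(1 + 3*5)) = (17*(-12))*((15*36 + 17)*(1 + 3*5)) = -204*(540 + 17)*(1 + 15) = -113628*16 = -204*8912 = -1818048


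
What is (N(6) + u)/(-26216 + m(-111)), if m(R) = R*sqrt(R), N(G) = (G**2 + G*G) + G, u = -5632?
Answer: 145603664/688646287 - 616494*I*sqrt(111)/688646287 ≈ 0.21143 - 0.0094318*I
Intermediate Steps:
N(G) = G + 2*G**2 (N(G) = (G**2 + G**2) + G = 2*G**2 + G = G + 2*G**2)
m(R) = R**(3/2)
(N(6) + u)/(-26216 + m(-111)) = (6*(1 + 2*6) - 5632)/(-26216 + (-111)**(3/2)) = (6*(1 + 12) - 5632)/(-26216 - 111*I*sqrt(111)) = (6*13 - 5632)/(-26216 - 111*I*sqrt(111)) = (78 - 5632)/(-26216 - 111*I*sqrt(111)) = -5554/(-26216 - 111*I*sqrt(111))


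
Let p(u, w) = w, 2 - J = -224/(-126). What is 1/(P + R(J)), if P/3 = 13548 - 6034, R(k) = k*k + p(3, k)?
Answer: 81/1825924 ≈ 4.4361e-5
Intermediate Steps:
J = 2/9 (J = 2 - (-224)/(-126) = 2 - (-224)*(-1)/126 = 2 - 1*16/9 = 2 - 16/9 = 2/9 ≈ 0.22222)
R(k) = k + k² (R(k) = k*k + k = k² + k = k + k²)
P = 22542 (P = 3*(13548 - 6034) = 3*7514 = 22542)
1/(P + R(J)) = 1/(22542 + 2*(1 + 2/9)/9) = 1/(22542 + (2/9)*(11/9)) = 1/(22542 + 22/81) = 1/(1825924/81) = 81/1825924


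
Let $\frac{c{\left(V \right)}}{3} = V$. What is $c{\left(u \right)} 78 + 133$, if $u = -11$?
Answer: $-2441$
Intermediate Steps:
$c{\left(V \right)} = 3 V$
$c{\left(u \right)} 78 + 133 = 3 \left(-11\right) 78 + 133 = \left(-33\right) 78 + 133 = -2574 + 133 = -2441$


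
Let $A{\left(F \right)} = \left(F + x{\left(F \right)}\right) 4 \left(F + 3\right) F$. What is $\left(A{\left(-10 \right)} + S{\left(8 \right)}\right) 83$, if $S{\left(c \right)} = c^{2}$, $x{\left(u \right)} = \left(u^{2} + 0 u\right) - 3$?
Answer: $2027192$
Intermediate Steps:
$x{\left(u \right)} = -3 + u^{2}$ ($x{\left(u \right)} = \left(u^{2} + 0\right) - 3 = u^{2} - 3 = -3 + u^{2}$)
$A{\left(F \right)} = F \left(12 + 4 F\right) \left(-3 + F + F^{2}\right)$ ($A{\left(F \right)} = \left(F + \left(-3 + F^{2}\right)\right) 4 \left(F + 3\right) F = \left(-3 + F + F^{2}\right) 4 \left(3 + F\right) F = \left(-3 + F + F^{2}\right) \left(12 + 4 F\right) F = \left(-3 + F + F^{2}\right) F \left(12 + 4 F\right) = F \left(12 + 4 F\right) \left(-3 + F + F^{2}\right)$)
$\left(A{\left(-10 \right)} + S{\left(8 \right)}\right) 83 = \left(4 \left(-10\right) \left(-9 + \left(-10\right)^{3} + 4 \left(-10\right)^{2}\right) + 8^{2}\right) 83 = \left(4 \left(-10\right) \left(-9 - 1000 + 4 \cdot 100\right) + 64\right) 83 = \left(4 \left(-10\right) \left(-9 - 1000 + 400\right) + 64\right) 83 = \left(4 \left(-10\right) \left(-609\right) + 64\right) 83 = \left(24360 + 64\right) 83 = 24424 \cdot 83 = 2027192$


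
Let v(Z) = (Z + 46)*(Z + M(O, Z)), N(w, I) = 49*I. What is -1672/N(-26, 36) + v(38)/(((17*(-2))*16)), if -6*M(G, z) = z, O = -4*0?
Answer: -350113/59976 ≈ -5.8376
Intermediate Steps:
O = 0
M(G, z) = -z/6
v(Z) = 5*Z*(46 + Z)/6 (v(Z) = (Z + 46)*(Z - Z/6) = (46 + Z)*(5*Z/6) = 5*Z*(46 + Z)/6)
-1672/N(-26, 36) + v(38)/(((17*(-2))*16)) = -1672/(49*36) + ((⅚)*38*(46 + 38))/(((17*(-2))*16)) = -1672/1764 + ((⅚)*38*84)/((-34*16)) = -1672*1/1764 + 2660/(-544) = -418/441 + 2660*(-1/544) = -418/441 - 665/136 = -350113/59976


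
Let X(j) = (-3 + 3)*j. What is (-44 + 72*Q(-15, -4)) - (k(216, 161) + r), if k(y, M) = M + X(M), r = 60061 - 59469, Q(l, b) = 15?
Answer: 283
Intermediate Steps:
X(j) = 0 (X(j) = 0*j = 0)
r = 592
k(y, M) = M (k(y, M) = M + 0 = M)
(-44 + 72*Q(-15, -4)) - (k(216, 161) + r) = (-44 + 72*15) - (161 + 592) = (-44 + 1080) - 1*753 = 1036 - 753 = 283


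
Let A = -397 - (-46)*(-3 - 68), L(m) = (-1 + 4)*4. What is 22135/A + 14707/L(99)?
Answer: 17868707/14652 ≈ 1219.5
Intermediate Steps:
L(m) = 12 (L(m) = 3*4 = 12)
A = -3663 (A = -397 - (-46)*(-71) = -397 - 1*3266 = -397 - 3266 = -3663)
22135/A + 14707/L(99) = 22135/(-3663) + 14707/12 = 22135*(-1/3663) + 14707*(1/12) = -22135/3663 + 14707/12 = 17868707/14652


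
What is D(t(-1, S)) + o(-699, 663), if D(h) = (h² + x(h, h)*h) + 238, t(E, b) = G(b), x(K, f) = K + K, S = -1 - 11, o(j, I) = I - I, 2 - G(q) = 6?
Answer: 286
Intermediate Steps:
G(q) = -4 (G(q) = 2 - 1*6 = 2 - 6 = -4)
o(j, I) = 0
S = -12
x(K, f) = 2*K
t(E, b) = -4
D(h) = 238 + 3*h² (D(h) = (h² + (2*h)*h) + 238 = (h² + 2*h²) + 238 = 3*h² + 238 = 238 + 3*h²)
D(t(-1, S)) + o(-699, 663) = (238 + 3*(-4)²) + 0 = (238 + 3*16) + 0 = (238 + 48) + 0 = 286 + 0 = 286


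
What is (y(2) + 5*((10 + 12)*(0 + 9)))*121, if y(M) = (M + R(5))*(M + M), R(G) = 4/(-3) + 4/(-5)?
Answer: 1795882/15 ≈ 1.1973e+5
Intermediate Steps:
R(G) = -32/15 (R(G) = 4*(-⅓) + 4*(-⅕) = -4/3 - ⅘ = -32/15)
y(M) = 2*M*(-32/15 + M) (y(M) = (M - 32/15)*(M + M) = (-32/15 + M)*(2*M) = 2*M*(-32/15 + M))
(y(2) + 5*((10 + 12)*(0 + 9)))*121 = ((2/15)*2*(-32 + 15*2) + 5*((10 + 12)*(0 + 9)))*121 = ((2/15)*2*(-32 + 30) + 5*(22*9))*121 = ((2/15)*2*(-2) + 5*198)*121 = (-8/15 + 990)*121 = (14842/15)*121 = 1795882/15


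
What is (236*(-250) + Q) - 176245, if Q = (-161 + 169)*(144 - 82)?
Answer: -234749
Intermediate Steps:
Q = 496 (Q = 8*62 = 496)
(236*(-250) + Q) - 176245 = (236*(-250) + 496) - 176245 = (-59000 + 496) - 176245 = -58504 - 176245 = -234749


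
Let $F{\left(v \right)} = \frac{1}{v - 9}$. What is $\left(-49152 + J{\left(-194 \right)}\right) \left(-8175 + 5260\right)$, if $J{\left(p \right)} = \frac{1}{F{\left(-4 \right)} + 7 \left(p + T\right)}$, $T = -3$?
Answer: $\frac{2568689456135}{17928} \approx 1.4328 \cdot 10^{8}$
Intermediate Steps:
$F{\left(v \right)} = \frac{1}{-9 + v}$
$J{\left(p \right)} = \frac{1}{- \frac{274}{13} + 7 p}$ ($J{\left(p \right)} = \frac{1}{\frac{1}{-9 - 4} + 7 \left(p - 3\right)} = \frac{1}{\frac{1}{-13} + 7 \left(-3 + p\right)} = \frac{1}{- \frac{1}{13} + \left(-21 + 7 p\right)} = \frac{1}{- \frac{274}{13} + 7 p}$)
$\left(-49152 + J{\left(-194 \right)}\right) \left(-8175 + 5260\right) = \left(-49152 + \frac{13}{-274 + 91 \left(-194\right)}\right) \left(-8175 + 5260\right) = \left(-49152 + \frac{13}{-274 - 17654}\right) \left(-2915\right) = \left(-49152 + \frac{13}{-17928}\right) \left(-2915\right) = \left(-49152 + 13 \left(- \frac{1}{17928}\right)\right) \left(-2915\right) = \left(-49152 - \frac{13}{17928}\right) \left(-2915\right) = \left(- \frac{881197069}{17928}\right) \left(-2915\right) = \frac{2568689456135}{17928}$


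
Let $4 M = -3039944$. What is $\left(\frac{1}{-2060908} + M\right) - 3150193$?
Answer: $- \frac{8058519182533}{2060908} \approx -3.9102 \cdot 10^{6}$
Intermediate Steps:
$M = -759986$ ($M = \frac{1}{4} \left(-3039944\right) = -759986$)
$\left(\frac{1}{-2060908} + M\right) - 3150193 = \left(\frac{1}{-2060908} - 759986\right) - 3150193 = \left(- \frac{1}{2060908} - 759986\right) - 3150193 = - \frac{1566261227289}{2060908} - 3150193 = - \frac{8058519182533}{2060908}$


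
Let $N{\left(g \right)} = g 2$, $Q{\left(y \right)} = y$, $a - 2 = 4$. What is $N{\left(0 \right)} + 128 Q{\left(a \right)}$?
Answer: $768$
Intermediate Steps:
$a = 6$ ($a = 2 + 4 = 6$)
$N{\left(g \right)} = 2 g$
$N{\left(0 \right)} + 128 Q{\left(a \right)} = 2 \cdot 0 + 128 \cdot 6 = 0 + 768 = 768$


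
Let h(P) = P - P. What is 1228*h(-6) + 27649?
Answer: 27649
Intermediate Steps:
h(P) = 0
1228*h(-6) + 27649 = 1228*0 + 27649 = 0 + 27649 = 27649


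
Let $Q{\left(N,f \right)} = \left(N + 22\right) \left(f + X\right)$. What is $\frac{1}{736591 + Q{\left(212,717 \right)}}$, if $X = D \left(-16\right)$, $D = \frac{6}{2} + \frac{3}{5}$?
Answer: $\frac{5}{4454453} \approx 1.1225 \cdot 10^{-6}$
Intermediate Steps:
$D = \frac{18}{5}$ ($D = 6 \cdot \frac{1}{2} + 3 \cdot \frac{1}{5} = 3 + \frac{3}{5} = \frac{18}{5} \approx 3.6$)
$X = - \frac{288}{5}$ ($X = \frac{18}{5} \left(-16\right) = - \frac{288}{5} \approx -57.6$)
$Q{\left(N,f \right)} = \left(22 + N\right) \left(- \frac{288}{5} + f\right)$ ($Q{\left(N,f \right)} = \left(N + 22\right) \left(f - \frac{288}{5}\right) = \left(22 + N\right) \left(- \frac{288}{5} + f\right)$)
$\frac{1}{736591 + Q{\left(212,717 \right)}} = \frac{1}{736591 + \left(- \frac{6336}{5} + 22 \cdot 717 - \frac{61056}{5} + 212 \cdot 717\right)} = \frac{1}{736591 + \left(- \frac{6336}{5} + 15774 - \frac{61056}{5} + 152004\right)} = \frac{1}{736591 + \frac{771498}{5}} = \frac{1}{\frac{4454453}{5}} = \frac{5}{4454453}$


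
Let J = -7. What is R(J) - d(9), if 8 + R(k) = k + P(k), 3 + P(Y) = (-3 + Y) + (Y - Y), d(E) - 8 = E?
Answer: -45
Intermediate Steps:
d(E) = 8 + E
P(Y) = -6 + Y (P(Y) = -3 + ((-3 + Y) + (Y - Y)) = -3 + ((-3 + Y) + 0) = -3 + (-3 + Y) = -6 + Y)
R(k) = -14 + 2*k (R(k) = -8 + (k + (-6 + k)) = -8 + (-6 + 2*k) = -14 + 2*k)
R(J) - d(9) = (-14 + 2*(-7)) - (8 + 9) = (-14 - 14) - 1*17 = -28 - 17 = -45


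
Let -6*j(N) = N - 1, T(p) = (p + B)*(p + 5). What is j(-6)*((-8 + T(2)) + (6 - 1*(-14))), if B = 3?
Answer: 329/6 ≈ 54.833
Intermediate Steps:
T(p) = (3 + p)*(5 + p) (T(p) = (p + 3)*(p + 5) = (3 + p)*(5 + p))
j(N) = 1/6 - N/6 (j(N) = -(N - 1)/6 = -(-1 + N)/6 = 1/6 - N/6)
j(-6)*((-8 + T(2)) + (6 - 1*(-14))) = (1/6 - 1/6*(-6))*((-8 + (15 + 2**2 + 8*2)) + (6 - 1*(-14))) = (1/6 + 1)*((-8 + (15 + 4 + 16)) + (6 + 14)) = 7*((-8 + 35) + 20)/6 = 7*(27 + 20)/6 = (7/6)*47 = 329/6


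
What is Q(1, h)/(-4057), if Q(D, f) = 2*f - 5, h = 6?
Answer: -7/4057 ≈ -0.0017254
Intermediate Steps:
Q(D, f) = -5 + 2*f
Q(1, h)/(-4057) = (-5 + 2*6)/(-4057) = (-5 + 12)*(-1/4057) = 7*(-1/4057) = -7/4057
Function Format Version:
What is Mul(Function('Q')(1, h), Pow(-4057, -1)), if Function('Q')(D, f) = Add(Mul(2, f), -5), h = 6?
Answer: Rational(-7, 4057) ≈ -0.0017254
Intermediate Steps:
Function('Q')(D, f) = Add(-5, Mul(2, f))
Mul(Function('Q')(1, h), Pow(-4057, -1)) = Mul(Add(-5, Mul(2, 6)), Pow(-4057, -1)) = Mul(Add(-5, 12), Rational(-1, 4057)) = Mul(7, Rational(-1, 4057)) = Rational(-7, 4057)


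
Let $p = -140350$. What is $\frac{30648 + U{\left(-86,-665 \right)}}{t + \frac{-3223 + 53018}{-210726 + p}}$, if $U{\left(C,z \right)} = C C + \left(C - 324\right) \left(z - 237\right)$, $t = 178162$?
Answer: $\frac{143191261664}{62548352517} \approx 2.2893$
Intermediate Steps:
$U{\left(C,z \right)} = C^{2} + \left(-324 + C\right) \left(-237 + z\right)$
$\frac{30648 + U{\left(-86,-665 \right)}}{t + \frac{-3223 + 53018}{-210726 + p}} = \frac{30648 - \left(-369820 - 7396\right)}{178162 + \frac{-3223 + 53018}{-210726 - 140350}} = \frac{30648 + \left(76788 + 7396 + 215460 + 20382 + 57190\right)}{178162 + \frac{49795}{-351076}} = \frac{30648 + 377216}{178162 + 49795 \left(- \frac{1}{351076}\right)} = \frac{407864}{178162 - \frac{49795}{351076}} = \frac{407864}{\frac{62548352517}{351076}} = 407864 \cdot \frac{351076}{62548352517} = \frac{143191261664}{62548352517}$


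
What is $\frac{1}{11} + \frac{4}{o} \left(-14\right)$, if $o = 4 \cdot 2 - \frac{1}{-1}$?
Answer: $- \frac{607}{99} \approx -6.1313$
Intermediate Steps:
$o = 9$ ($o = 8 - -1 = 8 + 1 = 9$)
$\frac{1}{11} + \frac{4}{o} \left(-14\right) = \frac{1}{11} + \frac{4}{9} \left(-14\right) = \frac{1}{11} - \frac{56}{9} = - \frac{607}{99}$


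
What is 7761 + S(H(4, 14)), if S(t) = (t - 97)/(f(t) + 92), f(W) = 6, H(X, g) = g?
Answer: 760495/98 ≈ 7760.2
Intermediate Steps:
S(t) = -97/98 + t/98 (S(t) = (t - 97)/(6 + 92) = (-97 + t)/98 = (-97 + t)*(1/98) = -97/98 + t/98)
7761 + S(H(4, 14)) = 7761 + (-97/98 + (1/98)*14) = 7761 + (-97/98 + ⅐) = 7761 - 83/98 = 760495/98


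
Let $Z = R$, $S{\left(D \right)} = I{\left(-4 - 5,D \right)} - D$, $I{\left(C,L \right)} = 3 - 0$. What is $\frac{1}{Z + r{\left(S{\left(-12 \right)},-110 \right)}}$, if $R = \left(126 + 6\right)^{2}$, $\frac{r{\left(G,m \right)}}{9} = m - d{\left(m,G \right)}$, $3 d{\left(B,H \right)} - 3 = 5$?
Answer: $\frac{1}{16410} \approx 6.0938 \cdot 10^{-5}$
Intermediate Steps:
$d{\left(B,H \right)} = \frac{8}{3}$ ($d{\left(B,H \right)} = 1 + \frac{1}{3} \cdot 5 = 1 + \frac{5}{3} = \frac{8}{3}$)
$I{\left(C,L \right)} = 3$ ($I{\left(C,L \right)} = 3 + 0 = 3$)
$S{\left(D \right)} = 3 - D$
$r{\left(G,m \right)} = -24 + 9 m$ ($r{\left(G,m \right)} = 9 \left(m - \frac{8}{3}\right) = 9 \left(- \frac{8}{3} + m\right) = -24 + 9 m$)
$R = 17424$ ($R = 132^{2} = 17424$)
$Z = 17424$
$\frac{1}{Z + r{\left(S{\left(-12 \right)},-110 \right)}} = \frac{1}{17424 + \left(-24 + 9 \left(-110\right)\right)} = \frac{1}{17424 - 1014} = \frac{1}{16410}$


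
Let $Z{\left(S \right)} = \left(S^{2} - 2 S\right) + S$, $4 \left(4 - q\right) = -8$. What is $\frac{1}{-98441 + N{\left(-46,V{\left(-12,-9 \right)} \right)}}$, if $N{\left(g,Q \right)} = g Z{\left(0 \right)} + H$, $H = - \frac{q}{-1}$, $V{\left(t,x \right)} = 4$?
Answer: $- \frac{1}{98435} \approx -1.0159 \cdot 10^{-5}$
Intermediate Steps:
$q = 6$ ($q = 4 - -2 = 4 + 2 = 6$)
$Z{\left(S \right)} = S^{2} - S$
$H = 6$ ($H = - \frac{6}{-1} = - 6 \left(-1\right) = \left(-1\right) \left(-6\right) = 6$)
$N{\left(g,Q \right)} = 6$ ($N{\left(g,Q \right)} = g 0 \left(-1 + 0\right) + 6 = g 0 \left(-1\right) + 6 = g 0 + 6 = 0 + 6 = 6$)
$\frac{1}{-98441 + N{\left(-46,V{\left(-12,-9 \right)} \right)}} = \frac{1}{-98441 + 6} = \frac{1}{-98435} = - \frac{1}{98435}$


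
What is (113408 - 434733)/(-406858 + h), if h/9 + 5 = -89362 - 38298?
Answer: 321325/1555843 ≈ 0.20653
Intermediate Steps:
h = -1148985 (h = -45 + 9*(-89362 - 38298) = -45 + 9*(-127660) = -45 - 1148940 = -1148985)
(113408 - 434733)/(-406858 + h) = (113408 - 434733)/(-406858 - 1148985) = -321325/(-1555843) = -321325*(-1/1555843) = 321325/1555843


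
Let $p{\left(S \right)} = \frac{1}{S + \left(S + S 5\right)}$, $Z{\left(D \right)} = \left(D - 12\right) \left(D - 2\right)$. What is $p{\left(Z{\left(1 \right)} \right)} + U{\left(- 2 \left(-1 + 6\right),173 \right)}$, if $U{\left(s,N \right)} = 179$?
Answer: $\frac{13784}{77} \approx 179.01$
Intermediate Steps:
$Z{\left(D \right)} = \left(-12 + D\right) \left(-2 + D\right)$
$p{\left(S \right)} = \frac{1}{7 S}$ ($p{\left(S \right)} = \frac{1}{S + \left(S + 5 S\right)} = \frac{1}{S + 6 S} = \frac{1}{7 S}$)
$p{\left(Z{\left(1 \right)} \right)} + U{\left(- 2 \left(-1 + 6\right),173 \right)} = \frac{1}{7 \left(24 + 1^{2} - 14\right)} + 179 = \frac{1}{7 \left(24 + 1 - 14\right)} + 179 = \frac{1}{7 \cdot 11} + 179 = \frac{1}{7} \cdot \frac{1}{11} + 179 = \frac{1}{77} + 179 = \frac{13784}{77}$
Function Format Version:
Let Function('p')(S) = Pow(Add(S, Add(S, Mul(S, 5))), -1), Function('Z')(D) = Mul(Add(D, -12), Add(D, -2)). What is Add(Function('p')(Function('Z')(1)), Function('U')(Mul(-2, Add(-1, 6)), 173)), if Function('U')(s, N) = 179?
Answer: Rational(13784, 77) ≈ 179.01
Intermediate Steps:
Function('Z')(D) = Mul(Add(-12, D), Add(-2, D))
Function('p')(S) = Mul(Rational(1, 7), Pow(S, -1)) (Function('p')(S) = Pow(Add(S, Add(S, Mul(5, S))), -1) = Pow(Add(S, Mul(6, S)), -1) = Pow(Mul(7, S), -1) = Mul(Rational(1, 7), Pow(S, -1)))
Add(Function('p')(Function('Z')(1)), Function('U')(Mul(-2, Add(-1, 6)), 173)) = Add(Mul(Rational(1, 7), Pow(Add(24, Pow(1, 2), Mul(-14, 1)), -1)), 179) = Add(Mul(Rational(1, 7), Pow(Add(24, 1, -14), -1)), 179) = Add(Mul(Rational(1, 7), Pow(11, -1)), 179) = Add(Mul(Rational(1, 7), Rational(1, 11)), 179) = Add(Rational(1, 77), 179) = Rational(13784, 77)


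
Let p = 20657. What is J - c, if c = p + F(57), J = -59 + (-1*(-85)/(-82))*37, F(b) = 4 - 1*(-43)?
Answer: -1705711/82 ≈ -20801.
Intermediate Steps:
F(b) = 47 (F(b) = 4 + 43 = 47)
J = -7983/82 (J = -59 + (85*(-1/82))*37 = -59 - 85/82*37 = -59 - 3145/82 = -7983/82 ≈ -97.354)
c = 20704 (c = 20657 + 47 = 20704)
J - c = -7983/82 - 1*20704 = -7983/82 - 20704 = -1705711/82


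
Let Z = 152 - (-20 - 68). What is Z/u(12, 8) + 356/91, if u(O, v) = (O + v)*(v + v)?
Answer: 1697/364 ≈ 4.6621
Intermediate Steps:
u(O, v) = 2*v*(O + v) (u(O, v) = (O + v)*(2*v) = 2*v*(O + v))
Z = 240 (Z = 152 - 1*(-88) = 152 + 88 = 240)
Z/u(12, 8) + 356/91 = 240/((2*8*(12 + 8))) + 356/91 = 240/((2*8*20)) + 356*(1/91) = 240/320 + 356/91 = 240*(1/320) + 356/91 = ¾ + 356/91 = 1697/364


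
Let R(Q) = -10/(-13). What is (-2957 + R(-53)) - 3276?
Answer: -81019/13 ≈ -6232.2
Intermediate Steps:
R(Q) = 10/13 (R(Q) = -10*(-1/13) = 10/13)
(-2957 + R(-53)) - 3276 = (-2957 + 10/13) - 3276 = -38431/13 - 3276 = -81019/13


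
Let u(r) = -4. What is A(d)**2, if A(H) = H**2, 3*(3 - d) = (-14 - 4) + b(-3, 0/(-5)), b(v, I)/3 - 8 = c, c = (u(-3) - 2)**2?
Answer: 1500625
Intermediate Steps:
c = 36 (c = (-4 - 2)**2 = (-6)**2 = 36)
b(v, I) = 132 (b(v, I) = 24 + 3*36 = 24 + 108 = 132)
d = -35 (d = 3 - ((-14 - 4) + 132)/3 = 3 - (-18 + 132)/3 = 3 - 1/3*114 = 3 - 38 = -35)
A(d)**2 = ((-35)**2)**2 = 1225**2 = 1500625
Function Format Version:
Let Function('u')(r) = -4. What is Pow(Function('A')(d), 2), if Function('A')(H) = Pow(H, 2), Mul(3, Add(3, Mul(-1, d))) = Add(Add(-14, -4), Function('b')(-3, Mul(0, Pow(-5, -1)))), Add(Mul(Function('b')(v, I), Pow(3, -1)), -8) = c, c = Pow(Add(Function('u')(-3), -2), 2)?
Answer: 1500625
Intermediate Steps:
c = 36 (c = Pow(Add(-4, -2), 2) = Pow(-6, 2) = 36)
Function('b')(v, I) = 132 (Function('b')(v, I) = Add(24, Mul(3, 36)) = Add(24, 108) = 132)
d = -35 (d = Add(3, Mul(Rational(-1, 3), Add(Add(-14, -4), 132))) = Add(3, Mul(Rational(-1, 3), Add(-18, 132))) = Add(3, Mul(Rational(-1, 3), 114)) = Add(3, -38) = -35)
Pow(Function('A')(d), 2) = Pow(Pow(-35, 2), 2) = Pow(1225, 2) = 1500625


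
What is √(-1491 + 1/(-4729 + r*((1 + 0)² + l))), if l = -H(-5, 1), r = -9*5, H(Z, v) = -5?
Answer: I*√37260096490/4999 ≈ 38.613*I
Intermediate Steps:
r = -45
l = 5 (l = -1*(-5) = 5)
√(-1491 + 1/(-4729 + r*((1 + 0)² + l))) = √(-1491 + 1/(-4729 - 45*((1 + 0)² + 5))) = √(-1491 + 1/(-4729 - 45*(1² + 5))) = √(-1491 + 1/(-4729 - 45*(1 + 5))) = √(-1491 + 1/(-4729 - 45*6)) = √(-1491 + 1/(-4729 - 270)) = √(-1491 + 1/(-4999)) = √(-1491 - 1/4999) = √(-7453510/4999) = I*√37260096490/4999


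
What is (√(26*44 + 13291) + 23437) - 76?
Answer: 23361 + √14435 ≈ 23481.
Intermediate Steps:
(√(26*44 + 13291) + 23437) - 76 = (√(1144 + 13291) + 23437) - 76 = (√14435 + 23437) - 76 = (23437 + √14435) - 76 = 23361 + √14435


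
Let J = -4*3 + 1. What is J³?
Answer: -1331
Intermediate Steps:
J = -11 (J = -12 + 1 = -11)
J³ = (-11)³ = -1331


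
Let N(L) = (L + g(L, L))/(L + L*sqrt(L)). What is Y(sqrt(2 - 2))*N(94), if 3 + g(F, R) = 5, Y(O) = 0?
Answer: 0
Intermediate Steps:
g(F, R) = 2 (g(F, R) = -3 + 5 = 2)
N(L) = (2 + L)/(L + L**(3/2)) (N(L) = (L + 2)/(L + L*sqrt(L)) = (2 + L)/(L + L**(3/2)))
Y(sqrt(2 - 2))*N(94) = 0*((2 + 94)/(94 + 94**(3/2))) = 0*(96/(94 + 94*sqrt(94))) = 0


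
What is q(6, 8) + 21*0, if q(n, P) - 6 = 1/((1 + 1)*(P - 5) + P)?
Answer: 85/14 ≈ 6.0714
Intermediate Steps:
q(n, P) = 6 + 1/(-10 + 3*P) (q(n, P) = 6 + 1/((1 + 1)*(P - 5) + P) = 6 + 1/(2*(-5 + P) + P) = 6 + 1/((-10 + 2*P) + P) = 6 + 1/(-10 + 3*P))
q(6, 8) + 21*0 = (-59 + 18*8)/(-10 + 3*8) + 21*0 = (-59 + 144)/(-10 + 24) + 0 = 85/14 + 0 = 85/14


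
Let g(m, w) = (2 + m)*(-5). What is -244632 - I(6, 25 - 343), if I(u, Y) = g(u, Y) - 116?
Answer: -244476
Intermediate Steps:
g(m, w) = -10 - 5*m
I(u, Y) = -126 - 5*u (I(u, Y) = (-10 - 5*u) - 116 = -126 - 5*u)
-244632 - I(6, 25 - 343) = -244632 - (-126 - 5*6) = -244632 - (-126 - 30) = -244632 - 1*(-156) = -244632 + 156 = -244476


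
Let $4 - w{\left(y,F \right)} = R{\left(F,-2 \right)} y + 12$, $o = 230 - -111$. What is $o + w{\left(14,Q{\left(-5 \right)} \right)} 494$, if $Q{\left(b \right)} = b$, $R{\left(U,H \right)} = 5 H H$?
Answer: $-141931$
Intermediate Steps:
$R{\left(U,H \right)} = 5 H^{2}$
$o = 341$ ($o = 230 + 111 = 341$)
$w{\left(y,F \right)} = -8 - 20 y$ ($w{\left(y,F \right)} = 4 - \left(5 \left(-2\right)^{2} y + 12\right) = 4 - \left(5 \cdot 4 y + 12\right) = 4 - \left(20 y + 12\right) = 4 - \left(12 + 20 y\right) = -8 - 20 y$)
$o + w{\left(14,Q{\left(-5 \right)} \right)} 494 = 341 + \left(-8 - 280\right) 494 = 341 - 142272 = -141931$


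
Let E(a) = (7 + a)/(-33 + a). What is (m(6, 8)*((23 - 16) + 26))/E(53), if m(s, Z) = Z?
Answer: 88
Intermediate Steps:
E(a) = (7 + a)/(-33 + a)
(m(6, 8)*((23 - 16) + 26))/E(53) = (8*((23 - 16) + 26))/(((7 + 53)/(-33 + 53))) = (8*(7 + 26))/((60/20)) = (8*33)/(((1/20)*60)) = 264/3 = 264*(⅓) = 88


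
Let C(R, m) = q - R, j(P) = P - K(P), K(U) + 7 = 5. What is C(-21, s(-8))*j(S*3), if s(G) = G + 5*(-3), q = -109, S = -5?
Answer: 1144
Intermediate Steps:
K(U) = -2 (K(U) = -7 + 5 = -2)
s(G) = -15 + G (s(G) = G - 15 = -15 + G)
j(P) = 2 + P (j(P) = P - 1*(-2) = P + 2 = 2 + P)
C(R, m) = -109 - R
C(-21, s(-8))*j(S*3) = (-109 - 1*(-21))*(2 - 5*3) = (-109 + 21)*(2 - 15) = -88*(-13) = 1144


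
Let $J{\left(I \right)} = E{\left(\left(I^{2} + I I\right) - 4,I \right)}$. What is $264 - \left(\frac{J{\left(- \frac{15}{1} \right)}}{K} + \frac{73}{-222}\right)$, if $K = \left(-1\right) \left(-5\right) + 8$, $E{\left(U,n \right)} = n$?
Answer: $\frac{766183}{2886} \approx 265.48$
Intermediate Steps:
$J{\left(I \right)} = I$
$K = 13$ ($K = 5 + 8 = 13$)
$264 - \left(\frac{J{\left(- \frac{15}{1} \right)}}{K} + \frac{73}{-222}\right) = 264 - \left(\frac{\left(-15\right) 1^{-1}}{13} + \frac{73}{-222}\right) = 264 - \left(\left(-15\right) 1 \cdot \frac{1}{13} + 73 \left(- \frac{1}{222}\right)\right) = 264 - \left(\left(-15\right) \frac{1}{13} - \frac{73}{222}\right) = 264 - \left(- \frac{15}{13} - \frac{73}{222}\right) = 264 - - \frac{4279}{2886} = 264 + \frac{4279}{2886} = \frac{766183}{2886}$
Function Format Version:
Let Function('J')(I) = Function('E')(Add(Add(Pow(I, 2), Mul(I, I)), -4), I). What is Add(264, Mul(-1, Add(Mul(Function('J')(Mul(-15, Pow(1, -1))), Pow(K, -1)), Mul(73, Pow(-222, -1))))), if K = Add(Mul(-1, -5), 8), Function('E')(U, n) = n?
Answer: Rational(766183, 2886) ≈ 265.48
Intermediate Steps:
Function('J')(I) = I
K = 13 (K = Add(5, 8) = 13)
Add(264, Mul(-1, Add(Mul(Function('J')(Mul(-15, Pow(1, -1))), Pow(K, -1)), Mul(73, Pow(-222, -1))))) = Add(264, Mul(-1, Add(Mul(Mul(-15, Pow(1, -1)), Pow(13, -1)), Mul(73, Pow(-222, -1))))) = Add(264, Mul(-1, Add(Mul(Mul(-15, 1), Rational(1, 13)), Mul(73, Rational(-1, 222))))) = Add(264, Mul(-1, Add(Mul(-15, Rational(1, 13)), Rational(-73, 222)))) = Add(264, Mul(-1, Add(Rational(-15, 13), Rational(-73, 222)))) = Add(264, Mul(-1, Rational(-4279, 2886))) = Add(264, Rational(4279, 2886)) = Rational(766183, 2886)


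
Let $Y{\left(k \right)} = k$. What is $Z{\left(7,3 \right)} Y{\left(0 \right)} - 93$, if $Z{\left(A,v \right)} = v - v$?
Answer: $-93$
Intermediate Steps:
$Z{\left(A,v \right)} = 0$
$Z{\left(7,3 \right)} Y{\left(0 \right)} - 93 = 0 \cdot 0 - 93 = 0 - 93 = -93$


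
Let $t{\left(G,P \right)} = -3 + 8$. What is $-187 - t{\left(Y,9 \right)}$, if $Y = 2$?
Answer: $-192$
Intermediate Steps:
$t{\left(G,P \right)} = 5$
$-187 - t{\left(Y,9 \right)} = -187 - 5 = -192$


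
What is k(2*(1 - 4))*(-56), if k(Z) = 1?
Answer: -56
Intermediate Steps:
k(2*(1 - 4))*(-56) = 1*(-56) = -56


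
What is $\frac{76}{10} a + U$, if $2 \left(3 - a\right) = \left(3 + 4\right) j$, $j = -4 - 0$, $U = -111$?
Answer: $\frac{91}{5} \approx 18.2$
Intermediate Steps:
$j = -4$ ($j = -4 + 0 = -4$)
$a = 17$ ($a = 3 - \frac{\left(3 + 4\right) \left(-4\right)}{2} = 3 - \frac{7 \left(-4\right)}{2} = 3 - -14 = 3 + 14 = 17$)
$\frac{76}{10} a + U = \frac{76}{10} \cdot 17 - 111 = 76 \cdot \frac{1}{10} \cdot 17 - 111 = \frac{38}{5} \cdot 17 - 111 = \frac{646}{5} - 111 = \frac{91}{5}$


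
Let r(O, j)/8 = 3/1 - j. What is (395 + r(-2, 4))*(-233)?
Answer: -90171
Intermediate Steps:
r(O, j) = 24 - 8*j (r(O, j) = 8*(3/1 - j) = 8*(3*1 - j) = 8*(3 - j) = 24 - 8*j)
(395 + r(-2, 4))*(-233) = (395 + (24 - 8*4))*(-233) = (395 + (24 - 32))*(-233) = (395 - 8)*(-233) = 387*(-233) = -90171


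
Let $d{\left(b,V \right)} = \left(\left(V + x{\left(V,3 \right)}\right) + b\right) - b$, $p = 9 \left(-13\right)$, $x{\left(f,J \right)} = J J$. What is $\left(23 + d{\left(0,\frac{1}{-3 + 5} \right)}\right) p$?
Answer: $- \frac{7605}{2} \approx -3802.5$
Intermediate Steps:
$x{\left(f,J \right)} = J^{2}$
$p = -117$
$d{\left(b,V \right)} = 9 + V$ ($d{\left(b,V \right)} = \left(\left(V + 3^{2}\right) + b\right) - b = \left(\left(V + 9\right) + b\right) - b = \left(\left(9 + V\right) + b\right) - b = \left(9 + V + b\right) - b = 9 + V$)
$\left(23 + d{\left(0,\frac{1}{-3 + 5} \right)}\right) p = \left(23 + \left(9 + \frac{1}{-3 + 5}\right)\right) \left(-117\right) = \left(23 + \left(9 + \frac{1}{2}\right)\right) \left(-117\right) = \left(23 + \frac{19}{2}\right) \left(-117\right) = \frac{65}{2} \left(-117\right) = - \frac{7605}{2}$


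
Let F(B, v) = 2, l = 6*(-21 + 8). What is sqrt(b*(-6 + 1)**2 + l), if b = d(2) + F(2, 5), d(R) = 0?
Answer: 2*I*sqrt(7) ≈ 5.2915*I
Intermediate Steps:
l = -78 (l = 6*(-13) = -78)
b = 2 (b = 0 + 2 = 2)
sqrt(b*(-6 + 1)**2 + l) = sqrt(2*(-6 + 1)**2 - 78) = sqrt(2*(-5)**2 - 78) = sqrt(2*25 - 78) = sqrt(50 - 78) = sqrt(-28) = 2*I*sqrt(7)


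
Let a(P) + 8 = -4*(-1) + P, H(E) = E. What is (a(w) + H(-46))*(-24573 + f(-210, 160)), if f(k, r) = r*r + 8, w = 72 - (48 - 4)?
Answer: -22770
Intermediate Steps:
w = 28 (w = 72 - 1*44 = 72 - 44 = 28)
a(P) = -4 + P (a(P) = -8 + (-4*(-1) + P) = -8 + (4 + P) = -4 + P)
f(k, r) = 8 + r² (f(k, r) = r² + 8 = 8 + r²)
(a(w) + H(-46))*(-24573 + f(-210, 160)) = ((-4 + 28) - 46)*(-24573 + (8 + 160²)) = (24 - 46)*(-24573 + (8 + 25600)) = -22*(-24573 + 25608) = -22*1035 = -22770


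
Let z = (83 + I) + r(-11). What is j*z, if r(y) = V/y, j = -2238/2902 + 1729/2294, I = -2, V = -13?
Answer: -26309564/18307267 ≈ -1.4371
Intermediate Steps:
j = -58207/3328594 (j = -2238*1/2902 + 1729*(1/2294) = -1119/1451 + 1729/2294 = -58207/3328594 ≈ -0.017487)
r(y) = -13/y
z = 904/11 (z = (83 - 2) - 13/(-11) = 81 - 13*(-1/11) = 81 + 13/11 = 904/11 ≈ 82.182)
j*z = -58207/3328594*904/11 = -26309564/18307267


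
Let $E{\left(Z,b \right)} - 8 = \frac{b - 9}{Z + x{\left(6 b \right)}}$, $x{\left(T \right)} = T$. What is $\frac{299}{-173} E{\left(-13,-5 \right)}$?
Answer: $- \frac{107042}{7439} \approx -14.389$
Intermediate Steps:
$E{\left(Z,b \right)} = 8 + \frac{-9 + b}{Z + 6 b}$ ($E{\left(Z,b \right)} = 8 + \frac{b - 9}{Z + 6 b} = 8 + \frac{-9 + b}{Z + 6 b}$)
$\frac{299}{-173} E{\left(-13,-5 \right)} = \frac{299}{-173} \frac{-9 + 8 \left(-13\right) + 49 \left(-5\right)}{-13 + 6 \left(-5\right)} = 299 \left(- \frac{1}{173}\right) \frac{-9 - 104 - 245}{-13 - 30} = - \frac{299 \frac{1}{-43} \left(-358\right)}{173} = - \frac{299 \left(\left(- \frac{1}{43}\right) \left(-358\right)\right)}{173} = \left(- \frac{299}{173}\right) \frac{358}{43} = - \frac{107042}{7439}$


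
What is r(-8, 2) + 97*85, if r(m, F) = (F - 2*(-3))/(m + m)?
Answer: 16489/2 ≈ 8244.5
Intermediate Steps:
r(m, F) = (6 + F)/(2*m) (r(m, F) = (F + 6)/((2*m)) = (6 + F)*(1/(2*m)) = (6 + F)/(2*m))
r(-8, 2) + 97*85 = (1/2)*(6 + 2)/(-8) + 97*85 = (1/2)*(-1/8)*8 + 8245 = -1/2 + 8245 = 16489/2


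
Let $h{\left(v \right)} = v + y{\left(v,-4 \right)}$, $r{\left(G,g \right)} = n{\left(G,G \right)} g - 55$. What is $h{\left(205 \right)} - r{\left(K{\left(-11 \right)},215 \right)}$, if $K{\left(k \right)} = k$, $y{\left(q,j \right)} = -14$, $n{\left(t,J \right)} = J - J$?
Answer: $246$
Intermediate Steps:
$n{\left(t,J \right)} = 0$
$r{\left(G,g \right)} = -55$ ($r{\left(G,g \right)} = 0 g - 55 = 0 - 55 = -55$)
$h{\left(v \right)} = -14 + v$ ($h{\left(v \right)} = v - 14 = -14 + v$)
$h{\left(205 \right)} - r{\left(K{\left(-11 \right)},215 \right)} = \left(-14 + 205\right) - -55 = 191 + 55 = 246$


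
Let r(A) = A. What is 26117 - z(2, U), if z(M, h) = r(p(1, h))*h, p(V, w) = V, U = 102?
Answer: 26015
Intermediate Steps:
z(M, h) = h (z(M, h) = 1*h = h)
26117 - z(2, U) = 26117 - 1*102 = 26117 - 102 = 26015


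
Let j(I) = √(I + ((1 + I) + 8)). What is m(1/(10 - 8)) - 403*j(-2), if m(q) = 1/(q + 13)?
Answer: 2/27 - 403*√5 ≈ -901.06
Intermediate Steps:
j(I) = √(9 + 2*I) (j(I) = √(I + (9 + I)) = √(9 + 2*I))
m(q) = 1/(13 + q)
m(1/(10 - 8)) - 403*j(-2) = 1/(13 + 1/(10 - 8)) - 403*√(9 + 2*(-2)) = 1/(13 + 1/2) - 403*√(9 - 4) = 1/(13 + ½) - 403*√5 = 1/(27/2) - 403*√5 = 2/27 - 403*√5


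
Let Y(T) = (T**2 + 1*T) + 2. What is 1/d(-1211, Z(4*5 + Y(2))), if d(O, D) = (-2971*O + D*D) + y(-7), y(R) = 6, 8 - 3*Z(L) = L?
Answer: 9/32381383 ≈ 2.7794e-7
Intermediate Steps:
Y(T) = 2 + T + T**2 (Y(T) = (T**2 + T) + 2 = (T + T**2) + 2 = 2 + T + T**2)
Z(L) = 8/3 - L/3
d(O, D) = 6 + D**2 - 2971*O (d(O, D) = (-2971*O + D*D) + 6 = (-2971*O + D**2) + 6 = (D**2 - 2971*O) + 6 = 6 + D**2 - 2971*O)
1/d(-1211, Z(4*5 + Y(2))) = 1/(6 + (8/3 - (4*5 + (2 + 2 + 2**2))/3)**2 - 2971*(-1211)) = 1/(6 + (8/3 - (20 + (2 + 2 + 4))/3)**2 + 3597881) = 1/(6 + (8/3 - (20 + 8)/3)**2 + 3597881) = 1/(6 + (8/3 - 1/3*28)**2 + 3597881) = 1/(6 + (8/3 - 28/3)**2 + 3597881) = 1/(6 + (-20/3)**2 + 3597881) = 1/(6 + 400/9 + 3597881) = 1/(32381383/9) = 9/32381383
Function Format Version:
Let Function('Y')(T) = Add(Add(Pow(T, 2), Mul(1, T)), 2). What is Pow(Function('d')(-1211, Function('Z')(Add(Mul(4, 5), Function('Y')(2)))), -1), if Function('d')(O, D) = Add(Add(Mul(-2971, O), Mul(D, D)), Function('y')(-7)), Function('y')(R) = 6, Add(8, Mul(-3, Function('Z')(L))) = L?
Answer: Rational(9, 32381383) ≈ 2.7794e-7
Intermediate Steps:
Function('Y')(T) = Add(2, T, Pow(T, 2)) (Function('Y')(T) = Add(Add(Pow(T, 2), T), 2) = Add(Add(T, Pow(T, 2)), 2) = Add(2, T, Pow(T, 2)))
Function('Z')(L) = Add(Rational(8, 3), Mul(Rational(-1, 3), L))
Function('d')(O, D) = Add(6, Pow(D, 2), Mul(-2971, O)) (Function('d')(O, D) = Add(Add(Mul(-2971, O), Mul(D, D)), 6) = Add(Add(Mul(-2971, O), Pow(D, 2)), 6) = Add(Add(Pow(D, 2), Mul(-2971, O)), 6) = Add(6, Pow(D, 2), Mul(-2971, O)))
Pow(Function('d')(-1211, Function('Z')(Add(Mul(4, 5), Function('Y')(2)))), -1) = Pow(Add(6, Pow(Add(Rational(8, 3), Mul(Rational(-1, 3), Add(Mul(4, 5), Add(2, 2, Pow(2, 2))))), 2), Mul(-2971, -1211)), -1) = Pow(Add(6, Pow(Add(Rational(8, 3), Mul(Rational(-1, 3), Add(20, Add(2, 2, 4)))), 2), 3597881), -1) = Pow(Add(6, Pow(Add(Rational(8, 3), Mul(Rational(-1, 3), Add(20, 8))), 2), 3597881), -1) = Pow(Add(6, Pow(Add(Rational(8, 3), Mul(Rational(-1, 3), 28)), 2), 3597881), -1) = Pow(Add(6, Pow(Add(Rational(8, 3), Rational(-28, 3)), 2), 3597881), -1) = Pow(Add(6, Pow(Rational(-20, 3), 2), 3597881), -1) = Pow(Add(6, Rational(400, 9), 3597881), -1) = Pow(Rational(32381383, 9), -1) = Rational(9, 32381383)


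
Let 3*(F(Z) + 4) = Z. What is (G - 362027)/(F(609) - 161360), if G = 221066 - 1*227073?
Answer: 368034/161161 ≈ 2.2836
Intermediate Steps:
G = -6007 (G = 221066 - 227073 = -6007)
F(Z) = -4 + Z/3
(G - 362027)/(F(609) - 161360) = (-6007 - 362027)/((-4 + (⅓)*609) - 161360) = -368034/((-4 + 203) - 161360) = -368034/(199 - 161360) = -368034/(-161161) = -368034*(-1/161161) = 368034/161161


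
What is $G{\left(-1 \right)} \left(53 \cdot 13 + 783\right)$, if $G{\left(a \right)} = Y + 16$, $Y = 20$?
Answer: $52992$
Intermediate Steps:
$G{\left(a \right)} = 36$ ($G{\left(a \right)} = 20 + 16 = 36$)
$G{\left(-1 \right)} \left(53 \cdot 13 + 783\right) = 36 \left(53 \cdot 13 + 783\right) = 36 \left(689 + 783\right) = 36 \cdot 1472 = 52992$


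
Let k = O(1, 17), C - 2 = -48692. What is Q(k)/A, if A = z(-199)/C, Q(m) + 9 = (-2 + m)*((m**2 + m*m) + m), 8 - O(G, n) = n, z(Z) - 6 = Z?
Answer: -82383480/193 ≈ -4.2686e+5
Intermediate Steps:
C = -48690 (C = 2 - 48692 = -48690)
z(Z) = 6 + Z
O(G, n) = 8 - n
k = -9 (k = 8 - 1*17 = 8 - 17 = -9)
Q(m) = -9 + (-2 + m)*(m + 2*m**2) (Q(m) = -9 + (-2 + m)*((m**2 + m*m) + m) = -9 + (-2 + m)*((m**2 + m**2) + m) = -9 + (-2 + m)*(2*m**2 + m) = -9 + (-2 + m)*(m + 2*m**2))
A = 193/48690 (A = (6 - 199)/(-48690) = -193*(-1/48690) = 193/48690 ≈ 0.0039639)
Q(k)/A = (-9 - 3*(-9)**2 - 2*(-9) + 2*(-9)**3)/(193/48690) = (-9 - 3*81 + 18 + 2*(-729))*(48690/193) = (-9 - 243 + 18 - 1458)*(48690/193) = -1692*48690/193 = -82383480/193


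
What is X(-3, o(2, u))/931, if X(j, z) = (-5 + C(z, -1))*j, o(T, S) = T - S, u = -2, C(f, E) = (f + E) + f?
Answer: -6/931 ≈ -0.0064447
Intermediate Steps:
C(f, E) = E + 2*f (C(f, E) = (E + f) + f = E + 2*f)
X(j, z) = j*(-6 + 2*z) (X(j, z) = (-5 + (-1 + 2*z))*j = (-6 + 2*z)*j = j*(-6 + 2*z))
X(-3, o(2, u))/931 = (2*(-3)*(-3 + (2 - 1*(-2))))/931 = (2*(-3)*(-3 + (2 + 2)))*(1/931) = (2*(-3)*(-3 + 4))*(1/931) = (2*(-3)*1)*(1/931) = -6*1/931 = -6/931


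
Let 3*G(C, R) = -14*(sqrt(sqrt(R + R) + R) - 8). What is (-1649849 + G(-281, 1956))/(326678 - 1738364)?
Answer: 4949435/4235058 + 7*sqrt(1956 + 2*sqrt(978))/2117529 ≈ 1.1688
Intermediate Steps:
G(C, R) = 112/3 - 14*sqrt(R + sqrt(2)*sqrt(R))/3 (G(C, R) = (-14*(sqrt(sqrt(R + R) + R) - 8))/3 = (-14*(sqrt(sqrt(2*R) + R) - 8))/3 = (-14*(sqrt(sqrt(2)*sqrt(R) + R) - 8))/3 = (-14*(sqrt(R + sqrt(2)*sqrt(R)) - 8))/3 = (-14*(-8 + sqrt(R + sqrt(2)*sqrt(R))))/3 = (112 - 14*sqrt(R + sqrt(2)*sqrt(R)))/3 = 112/3 - 14*sqrt(R + sqrt(2)*sqrt(R))/3)
(-1649849 + G(-281, 1956))/(326678 - 1738364) = (-1649849 + (112/3 - 14*sqrt(1956 + sqrt(2)*sqrt(1956))/3))/(326678 - 1738364) = (-1649849 + (112/3 - 14*sqrt(1956 + sqrt(2)*(2*sqrt(489)))/3))/(-1411686) = (-1649849 + (112/3 - 14*sqrt(1956 + 2*sqrt(978))/3))*(-1/1411686) = (-4949435/3 - 14*sqrt(1956 + 2*sqrt(978))/3)*(-1/1411686) = 4949435/4235058 + 7*sqrt(1956 + 2*sqrt(978))/2117529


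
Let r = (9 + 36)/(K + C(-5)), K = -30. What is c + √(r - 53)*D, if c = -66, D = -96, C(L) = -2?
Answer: -66 - 12*I*√3482 ≈ -66.0 - 708.1*I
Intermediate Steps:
r = -45/32 (r = (9 + 36)/(-30 - 2) = 45/(-32) = 45*(-1/32) = -45/32 ≈ -1.4063)
c + √(r - 53)*D = -66 + √(-45/32 - 53)*(-96) = -66 + √(-1741/32)*(-96) = -66 + (I*√3482/8)*(-96) = -66 - 12*I*√3482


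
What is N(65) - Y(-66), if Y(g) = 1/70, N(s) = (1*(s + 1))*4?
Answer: 18479/70 ≈ 263.99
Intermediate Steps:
N(s) = 4 + 4*s (N(s) = (1*(1 + s))*4 = (1 + s)*4 = 4 + 4*s)
Y(g) = 1/70
N(65) - Y(-66) = (4 + 4*65) - 1*1/70 = (4 + 260) - 1/70 = 264 - 1/70 = 18479/70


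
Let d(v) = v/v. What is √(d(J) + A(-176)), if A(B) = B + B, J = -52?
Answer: 3*I*√39 ≈ 18.735*I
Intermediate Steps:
d(v) = 1
A(B) = 2*B
√(d(J) + A(-176)) = √(1 + 2*(-176)) = √(1 - 352) = √(-351) = 3*I*√39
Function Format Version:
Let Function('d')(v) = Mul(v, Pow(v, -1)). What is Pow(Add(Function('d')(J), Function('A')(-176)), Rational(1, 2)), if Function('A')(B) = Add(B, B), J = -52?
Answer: Mul(3, I, Pow(39, Rational(1, 2))) ≈ Mul(18.735, I)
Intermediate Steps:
Function('d')(v) = 1
Function('A')(B) = Mul(2, B)
Pow(Add(Function('d')(J), Function('A')(-176)), Rational(1, 2)) = Pow(Add(1, Mul(2, -176)), Rational(1, 2)) = Pow(Add(1, -352), Rational(1, 2)) = Pow(-351, Rational(1, 2)) = Mul(3, I, Pow(39, Rational(1, 2)))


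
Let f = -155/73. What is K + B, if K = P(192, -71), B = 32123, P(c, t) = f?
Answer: 2344824/73 ≈ 32121.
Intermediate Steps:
f = -155/73 (f = -155*1/73 = -155/73 ≈ -2.1233)
P(c, t) = -155/73
K = -155/73 ≈ -2.1233
K + B = -155/73 + 32123 = 2344824/73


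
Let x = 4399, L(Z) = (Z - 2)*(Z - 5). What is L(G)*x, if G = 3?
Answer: -8798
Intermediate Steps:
L(Z) = (-5 + Z)*(-2 + Z) (L(Z) = (-2 + Z)*(-5 + Z) = (-5 + Z)*(-2 + Z))
L(G)*x = (10 + 3² - 7*3)*4399 = (10 + 9 - 21)*4399 = -2*4399 = -8798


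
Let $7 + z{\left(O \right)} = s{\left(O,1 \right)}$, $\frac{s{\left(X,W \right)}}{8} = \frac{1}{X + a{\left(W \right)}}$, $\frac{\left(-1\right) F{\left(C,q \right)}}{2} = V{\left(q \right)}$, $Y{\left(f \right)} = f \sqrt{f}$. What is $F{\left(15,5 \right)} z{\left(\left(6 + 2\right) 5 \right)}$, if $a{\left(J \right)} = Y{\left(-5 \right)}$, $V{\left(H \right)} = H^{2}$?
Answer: $\frac{23510}{69} - \frac{80 i \sqrt{5}}{69} \approx 340.72 - 2.5925 i$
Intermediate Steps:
$Y{\left(f \right)} = f^{\frac{3}{2}}$
$F{\left(C,q \right)} = - 2 q^{2}$
$a{\left(J \right)} = - 5 i \sqrt{5}$ ($a{\left(J \right)} = \left(-5\right)^{\frac{3}{2}} = - 5 i \sqrt{5}$)
$s{\left(X,W \right)} = \frac{8}{X - 5 i \sqrt{5}}$
$z{\left(O \right)} = -7 + \frac{8}{O - 5 i \sqrt{5}}$
$F{\left(15,5 \right)} z{\left(\left(6 + 2\right) 5 \right)} = - 2 \cdot 5^{2} \left(-7 + \frac{8}{\left(6 + 2\right) 5 - 5 i \sqrt{5}}\right) = \left(-2\right) 25 \left(-7 + \frac{8}{8 \cdot 5 - 5 i \sqrt{5}}\right) = - 50 \left(-7 + \frac{8}{40 - 5 i \sqrt{5}}\right) = 350 - \frac{400}{40 - 5 i \sqrt{5}}$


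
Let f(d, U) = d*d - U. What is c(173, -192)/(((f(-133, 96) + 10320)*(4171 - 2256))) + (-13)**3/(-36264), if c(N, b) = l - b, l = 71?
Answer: 117446646247/1938433916280 ≈ 0.060588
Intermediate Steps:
c(N, b) = 71 - b
f(d, U) = d**2 - U
c(173, -192)/(((f(-133, 96) + 10320)*(4171 - 2256))) + (-13)**3/(-36264) = (71 - 1*(-192))/(((((-133)**2 - 1*96) + 10320)*(4171 - 2256))) + (-13)**3/(-36264) = (71 + 192)/((((17689 - 96) + 10320)*1915)) - 2197*(-1/36264) = 263/(((17593 + 10320)*1915)) + 2197/36264 = 263/((27913*1915)) + 2197/36264 = 263/53453395 + 2197/36264 = 117446646247/1938433916280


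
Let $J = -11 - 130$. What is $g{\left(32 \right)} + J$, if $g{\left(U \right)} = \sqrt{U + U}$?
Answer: $-133$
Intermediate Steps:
$g{\left(U \right)} = \sqrt{2} \sqrt{U}$ ($g{\left(U \right)} = \sqrt{2 U} = \sqrt{2} \sqrt{U}$)
$J = -141$ ($J = -11 - 130 = -141$)
$g{\left(32 \right)} + J = \sqrt{2} \sqrt{32} - 141 = \sqrt{2} \cdot 4 \sqrt{2} - 141 = 8 - 141 = -133$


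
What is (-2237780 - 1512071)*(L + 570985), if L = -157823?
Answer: -1549295938862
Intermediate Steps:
(-2237780 - 1512071)*(L + 570985) = (-2237780 - 1512071)*(-157823 + 570985) = -3749851*413162 = -1549295938862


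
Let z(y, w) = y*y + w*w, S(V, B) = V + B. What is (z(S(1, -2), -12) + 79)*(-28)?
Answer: -6272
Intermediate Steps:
S(V, B) = B + V
z(y, w) = w² + y² (z(y, w) = y² + w² = w² + y²)
(z(S(1, -2), -12) + 79)*(-28) = (((-12)² + (-2 + 1)²) + 79)*(-28) = ((144 + (-1)²) + 79)*(-28) = ((144 + 1) + 79)*(-28) = (145 + 79)*(-28) = 224*(-28) = -6272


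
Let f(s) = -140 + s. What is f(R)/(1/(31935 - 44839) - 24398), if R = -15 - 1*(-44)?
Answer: 477448/104943931 ≈ 0.0045496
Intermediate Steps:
R = 29 (R = -15 + 44 = 29)
f(R)/(1/(31935 - 44839) - 24398) = (-140 + 29)/(1/(31935 - 44839) - 24398) = -111/(1/(-12904) - 24398) = -111/(-1/12904 - 24398) = -111/(-314831793/12904) = -111*(-12904/314831793) = 477448/104943931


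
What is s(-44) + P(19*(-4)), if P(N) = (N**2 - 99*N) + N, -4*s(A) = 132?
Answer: 13191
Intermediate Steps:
s(A) = -33 (s(A) = -1/4*132 = -33)
P(N) = N**2 - 98*N
s(-44) + P(19*(-4)) = -33 + (19*(-4))*(-98 + 19*(-4)) = -33 - 76*(-98 - 76) = -33 - 76*(-174) = -33 + 13224 = 13191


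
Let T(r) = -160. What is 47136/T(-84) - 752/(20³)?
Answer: -147347/500 ≈ -294.69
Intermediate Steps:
47136/T(-84) - 752/(20³) = 47136/(-160) - 752/(20³) = 47136*(-1/160) - 752/8000 = -1473/5 - 752*1/8000 = -1473/5 - 47/500 = -147347/500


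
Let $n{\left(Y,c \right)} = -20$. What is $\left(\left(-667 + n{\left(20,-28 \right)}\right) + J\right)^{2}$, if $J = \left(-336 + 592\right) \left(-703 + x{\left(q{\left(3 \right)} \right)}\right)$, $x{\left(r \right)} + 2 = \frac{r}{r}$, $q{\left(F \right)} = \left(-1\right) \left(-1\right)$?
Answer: $32728789921$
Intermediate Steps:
$q{\left(F \right)} = 1$
$x{\left(r \right)} = -1$ ($x{\left(r \right)} = -2 + \frac{r}{r} = -2 + 1 = -1$)
$J = -180224$ ($J = \left(-336 + 592\right) \left(-703 - 1\right) = 256 \left(-704\right) = -180224$)
$\left(\left(-667 + n{\left(20,-28 \right)}\right) + J\right)^{2} = \left(\left(-667 - 20\right) - 180224\right)^{2} = \left(-687 - 180224\right)^{2} = \left(-180911\right)^{2} = 32728789921$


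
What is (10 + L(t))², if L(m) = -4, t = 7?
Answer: 36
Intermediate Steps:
(10 + L(t))² = (10 - 4)² = 6² = 36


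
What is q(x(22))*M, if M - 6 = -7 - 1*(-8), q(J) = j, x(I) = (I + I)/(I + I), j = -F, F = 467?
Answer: -3269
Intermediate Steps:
j = -467 (j = -1*467 = -467)
x(I) = 1 (x(I) = (2*I)/((2*I)) = (2*I)*(1/(2*I)) = 1)
q(J) = -467
M = 7 (M = 6 + (-7 - 1*(-8)) = 6 + (-7 + 8) = 6 + 1 = 7)
q(x(22))*M = -467*7 = -3269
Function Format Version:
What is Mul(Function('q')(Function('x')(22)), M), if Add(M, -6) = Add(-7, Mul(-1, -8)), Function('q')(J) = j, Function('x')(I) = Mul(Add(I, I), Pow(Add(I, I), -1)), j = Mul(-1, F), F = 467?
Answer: -3269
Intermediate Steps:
j = -467 (j = Mul(-1, 467) = -467)
Function('x')(I) = 1 (Function('x')(I) = Mul(Mul(2, I), Pow(Mul(2, I), -1)) = Mul(Mul(2, I), Mul(Rational(1, 2), Pow(I, -1))) = 1)
Function('q')(J) = -467
M = 7 (M = Add(6, Add(-7, Mul(-1, -8))) = Add(6, Add(-7, 8)) = Add(6, 1) = 7)
Mul(Function('q')(Function('x')(22)), M) = Mul(-467, 7) = -3269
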